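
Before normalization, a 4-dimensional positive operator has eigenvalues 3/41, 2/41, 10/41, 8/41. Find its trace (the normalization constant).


tr(M) = sum of eigenvalues
= 3/41 + 2/41 + 10/41 + 8/41
= 23/41
= 0.5610

0.5610


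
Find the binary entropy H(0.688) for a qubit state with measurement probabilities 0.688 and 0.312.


S = -p*log2(p) - (1-p)*log2(1-p)
p = 0.6880, 1-p = 0.3120
= -0.6880 * log2(0.6880) - 0.3120 * log2(0.3120)
= -(-0.3712) - (-0.5243)
= 0.8955

0.8955


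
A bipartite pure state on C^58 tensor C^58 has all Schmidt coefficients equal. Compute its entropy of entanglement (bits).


For a maximally entangled state in d x d:
S = log2(d) = log2(58)
= 5.8580

5.8580


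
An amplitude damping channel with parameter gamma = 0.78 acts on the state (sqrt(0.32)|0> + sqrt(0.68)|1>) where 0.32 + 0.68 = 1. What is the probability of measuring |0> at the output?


For amplitude damping with parameter gamma on state sqrt(a)|0> + sqrt(b)|1>:
alpha^2 = 0.32, beta^2 = 0.68
P(|0>) = alpha^2 + gamma * beta^2
= 0.32 + 0.78 * 0.68
= 0.32 + 0.5304
= 0.8504

0.8504


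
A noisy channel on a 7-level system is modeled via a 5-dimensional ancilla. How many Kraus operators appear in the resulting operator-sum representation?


Tracing out the environment in an orthonormal basis {|i>_E} gives Kraus operators K_i = <i|_E U |0>_E.
Number of Kraus operators = dim(H_env) = d_env
= 5

5


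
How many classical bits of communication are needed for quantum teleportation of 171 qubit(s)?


Quantum teleportation requires 2 classical bits per qubit teleported.
171 qubit(s) -> 2 * 171 = 342 classical bits

342


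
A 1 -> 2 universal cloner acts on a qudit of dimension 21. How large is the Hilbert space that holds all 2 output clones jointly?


Output space = H^(tensor 2) where dim(H) = 21
dim = 21^2
= 441

441


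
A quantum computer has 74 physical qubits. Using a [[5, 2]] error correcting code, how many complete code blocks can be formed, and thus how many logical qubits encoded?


Each code block uses 5 physical qubits for 2 logical qubit(s).
Number of complete blocks = floor(74 / 5) = 14
Logical qubits = 14 * 2
= 28

28


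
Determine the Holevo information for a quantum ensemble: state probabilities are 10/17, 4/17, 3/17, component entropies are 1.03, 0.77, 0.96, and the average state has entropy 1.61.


chi = S(rho) - sum_i p_i * S(rho_i)
Weighted entropy = 10/17 * 1.03 + 4/17 * 0.77 + 3/17 * 0.96
= 0.9565
chi = 1.61 - 0.9565
= 0.6535

0.6535


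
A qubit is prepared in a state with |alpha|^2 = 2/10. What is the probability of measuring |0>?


|alpha|^2 = 2/10 = 0.2000
|beta|^2 = 1 - 2/10 = 8/10 = 0.8000
P(|0>) = |alpha|^2 = 0.2000

0.2000


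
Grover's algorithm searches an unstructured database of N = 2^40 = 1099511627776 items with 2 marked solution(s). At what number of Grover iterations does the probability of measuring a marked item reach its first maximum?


After j Grover iterations the success probability is P(j) = sin^2((2j+1)*theta), where sin(theta) = sqrt(k/N).
N = 2^40 = 1099511627776, k = 2
sin(theta) = sqrt(k/N) = 1.348699152e-06
theta = arcsin(sqrt(k/N)) = 1.348699152e-06 rad
P(j) reaches its first maximum when (2j+1)*theta is as close as possible to pi/2, i.e. j = round(pi/(4*theta) - 1/2).
pi/(4*theta) - 1/2 = 582337.0525
(For comparison, the common estimate pi/4 * sqrt(N/k) = 582337.5525; the exact maximiser is used here.)
Optimal iterations = 582337

582337


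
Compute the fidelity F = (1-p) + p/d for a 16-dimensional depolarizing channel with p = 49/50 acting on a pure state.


F = (1-p) + p/d
= (1 - 0.9800) + 0.9800/16
= 0.0200 + 0.0612
= 0.0813

0.0813


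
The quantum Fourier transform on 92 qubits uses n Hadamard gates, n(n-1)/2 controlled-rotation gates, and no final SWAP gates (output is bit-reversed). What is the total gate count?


Hadamard gates: 92
Controlled rotations: n*(n-1)/2 = 92*91/2 = 4186
SWAP gates: 0 (omitted)
Total = 92 + 4186
= 4278

4278


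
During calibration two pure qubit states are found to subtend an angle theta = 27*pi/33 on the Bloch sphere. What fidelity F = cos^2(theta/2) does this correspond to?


For states separated by angle theta on Bloch sphere:
F = cos^2(theta/2)
theta = 27*pi/33 = 2.5704
theta/2 = 1.2852
cos(theta/2) = 0.2817
F = 0.0794

0.0794


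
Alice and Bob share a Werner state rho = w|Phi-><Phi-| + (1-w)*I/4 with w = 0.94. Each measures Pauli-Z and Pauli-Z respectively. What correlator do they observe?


|Phi-> = (|00> - |11>)/sqrt(2)
For the pure Bell state, <Z_A Z_B> = +1 (Bell-state Pauli correlator).
The maximally-mixed part I/4 has tr(I/4 * P tensor P) = 0 for any traceless Pauli P.
So <Z_A Z_B>_rho = w * (+1) + (1 - w) * 0
= 0.94 * (+1)
= 0.9400

0.9400


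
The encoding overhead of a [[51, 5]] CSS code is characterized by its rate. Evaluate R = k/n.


Code rate R = k/n
= 5/51
= 0.0980

0.0980


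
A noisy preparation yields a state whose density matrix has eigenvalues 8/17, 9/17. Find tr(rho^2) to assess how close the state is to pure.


tr(rho^2) = sum of eigenvalues squared
= (8/17)^2 + (9/17)^2
= (64 + 81) / 289
= 145/289
= 0.5017

0.5017


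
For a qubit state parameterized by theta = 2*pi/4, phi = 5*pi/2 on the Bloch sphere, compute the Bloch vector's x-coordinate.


theta = 1.5708, phi = 7.8540
r_x = sin(theta)*cos(phi) = 1.0000 * 0.0000
r_x = 0.0000

0.0000


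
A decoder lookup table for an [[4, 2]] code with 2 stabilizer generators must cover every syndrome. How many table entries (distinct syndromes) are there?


Each stabilizer generator gives a binary (+1 or -1) measurement outcome.
With 2 independent generators:
Total syndromes = 2^2
= 4

4


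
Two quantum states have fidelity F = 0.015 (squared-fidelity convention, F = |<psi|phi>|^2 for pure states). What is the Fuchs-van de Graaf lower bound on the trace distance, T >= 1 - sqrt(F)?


Fuchs-van de Graaf (squared-fidelity convention): 1 - sqrt(F) <= T <= sqrt(1 - F).
Lower bound: T >= 1 - sqrt(F)
sqrt(F) = sqrt(0.015) = 0.1225
T >= 1 - 0.1225
T >= 0.8775

0.8775


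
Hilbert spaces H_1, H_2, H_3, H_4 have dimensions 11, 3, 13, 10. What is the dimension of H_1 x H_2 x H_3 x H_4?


dim(H_1 x H_2 x H_3 x H_4) = 11 * 3 * 13 * 10
= 33 * 13 * 10
= 429 * 10
= 4290

4290


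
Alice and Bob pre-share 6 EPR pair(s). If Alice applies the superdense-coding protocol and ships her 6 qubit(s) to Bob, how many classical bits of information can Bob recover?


Superdense coding allows 2 classical bits per shared entangled pair.
6 pair(s) -> 2 * 6 = 12 classical bits

12


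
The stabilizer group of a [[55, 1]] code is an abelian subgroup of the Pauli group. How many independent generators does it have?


For an [[n,k]] stabilizer code:
Number of stabilizer generators = n - k
= 55 - 1
= 54

54


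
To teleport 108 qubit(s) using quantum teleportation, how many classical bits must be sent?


Quantum teleportation requires 2 classical bits per qubit teleported.
108 qubit(s) -> 2 * 108 = 216 classical bits

216


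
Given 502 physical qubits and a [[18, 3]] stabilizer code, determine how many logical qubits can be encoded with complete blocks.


Each code block uses 18 physical qubits for 3 logical qubit(s).
Number of complete blocks = floor(502 / 18) = 27
Logical qubits = 27 * 3
= 81

81


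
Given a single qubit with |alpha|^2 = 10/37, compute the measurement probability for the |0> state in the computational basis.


|alpha|^2 = 10/37 = 0.2703
|beta|^2 = 1 - 10/37 = 27/37 = 0.7297
P(|0>) = |alpha|^2 = 0.2703

0.2703


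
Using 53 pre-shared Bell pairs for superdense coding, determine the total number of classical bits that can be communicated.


Superdense coding allows 2 classical bits per shared entangled pair.
53 pair(s) -> 2 * 53 = 106 classical bits

106


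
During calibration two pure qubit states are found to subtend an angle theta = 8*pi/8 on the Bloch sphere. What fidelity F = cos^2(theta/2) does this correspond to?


For states separated by angle theta on Bloch sphere:
F = cos^2(theta/2)
theta = 8*pi/8 = 3.1416
theta/2 = 1.5708
cos(theta/2) = 0.0000
F = 0.0000

0.0000


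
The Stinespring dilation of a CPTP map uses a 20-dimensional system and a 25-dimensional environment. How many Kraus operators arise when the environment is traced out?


Tracing out the environment in an orthonormal basis {|i>_E} gives Kraus operators K_i = <i|_E U |0>_E.
Number of Kraus operators = dim(H_env) = d_env
= 25

25


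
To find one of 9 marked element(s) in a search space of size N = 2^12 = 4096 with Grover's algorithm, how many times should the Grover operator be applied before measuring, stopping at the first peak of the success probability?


After j Grover iterations the success probability is P(j) = sin^2((2j+1)*theta), where sin(theta) = sqrt(k/N).
N = 2^12 = 4096, k = 9
sin(theta) = sqrt(k/N) = 0.046875
theta = arcsin(sqrt(k/N)) = 0.04689218313 rad
P(j) reaches its first maximum when (2j+1)*theta is as close as possible to pi/2, i.e. j = round(pi/(4*theta) - 1/2).
pi/(4*theta) - 1/2 = 16.2490
(For comparison, the common estimate pi/4 * sqrt(N/k) = 16.7552; the exact maximiser is used here.)
Optimal iterations = 16

16


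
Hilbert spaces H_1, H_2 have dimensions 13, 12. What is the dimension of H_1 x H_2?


dim(H_1 x H_2) = 13 * 12
= 156

156


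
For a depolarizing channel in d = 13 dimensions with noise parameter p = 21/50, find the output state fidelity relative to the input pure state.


F = (1-p) + p/d
= (1 - 0.4200) + 0.4200/13
= 0.5800 + 0.0323
= 0.6123

0.6123


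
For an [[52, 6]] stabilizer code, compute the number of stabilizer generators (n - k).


For an [[n,k]] stabilizer code:
Number of stabilizer generators = n - k
= 52 - 6
= 46

46


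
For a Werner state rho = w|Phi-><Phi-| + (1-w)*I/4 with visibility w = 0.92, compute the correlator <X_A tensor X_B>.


|Phi-> = (|00> - |11>)/sqrt(2)
For the pure Bell state, <X_A X_B> = -1 (Bell-state Pauli correlator).
The maximally-mixed part I/4 has tr(I/4 * P tensor P) = 0 for any traceless Pauli P.
So <X_A X_B>_rho = w * (-1) + (1 - w) * 0
= 0.92 * (-1)
= -0.9200

-0.9200


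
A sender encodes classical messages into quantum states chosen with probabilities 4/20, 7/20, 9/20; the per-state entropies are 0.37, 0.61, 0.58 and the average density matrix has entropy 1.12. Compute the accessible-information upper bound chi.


chi = S(rho) - sum_i p_i * S(rho_i)
Weighted entropy = 4/20 * 0.37 + 7/20 * 0.61 + 9/20 * 0.58
= 0.5485
chi = 1.12 - 0.5485
= 0.5715

0.5715


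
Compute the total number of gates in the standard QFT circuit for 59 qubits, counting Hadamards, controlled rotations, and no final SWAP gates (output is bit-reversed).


Hadamard gates: 59
Controlled rotations: n*(n-1)/2 = 59*58/2 = 1711
SWAP gates: 0 (omitted)
Total = 59 + 1711
= 1770

1770


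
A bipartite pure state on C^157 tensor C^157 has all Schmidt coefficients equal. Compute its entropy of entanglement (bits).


For a maximally entangled state in d x d:
S = log2(d) = log2(157)
= 7.2946

7.2946


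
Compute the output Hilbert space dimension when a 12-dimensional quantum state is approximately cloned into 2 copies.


Output space = H^(tensor 2) where dim(H) = 12
dim = 12^2
= 144

144


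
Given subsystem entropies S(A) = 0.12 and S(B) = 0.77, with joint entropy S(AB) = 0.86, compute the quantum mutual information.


I(A:B) = S(A) + S(B) - S(AB)
= 0.12 + 0.77 - 0.86
= 0.0300

0.0300


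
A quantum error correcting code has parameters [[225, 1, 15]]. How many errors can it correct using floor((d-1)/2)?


Code parameters: [[225, 1, 15]], distance d = 15.
Number of correctable errors = floor((d-1)/2)
= floor((15 - 1)/2)
= floor(14/2)
= 7

7


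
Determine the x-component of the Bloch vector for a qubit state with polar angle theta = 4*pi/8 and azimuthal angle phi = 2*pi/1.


theta = 1.5708, phi = 6.2832
r_x = sin(theta)*cos(phi) = 1.0000 * 1.0000
r_x = 1.0000

1.0000


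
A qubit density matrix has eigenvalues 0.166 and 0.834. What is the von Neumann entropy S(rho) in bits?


S = -p*log2(p) - (1-p)*log2(1-p)
p = 0.1660, 1-p = 0.8340
= -0.1660 * log2(0.1660) - 0.8340 * log2(0.8340)
= -(-0.4301) - (-0.2184)
= 0.6485

0.6485


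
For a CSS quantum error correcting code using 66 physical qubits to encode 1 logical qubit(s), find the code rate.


Code rate R = k/n
= 1/66
= 0.0152

0.0152


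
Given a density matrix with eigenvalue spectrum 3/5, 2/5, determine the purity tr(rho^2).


tr(rho^2) = sum of eigenvalues squared
= (3/5)^2 + (2/5)^2
= (9 + 4) / 25
= 13/25
= 0.5200

0.5200


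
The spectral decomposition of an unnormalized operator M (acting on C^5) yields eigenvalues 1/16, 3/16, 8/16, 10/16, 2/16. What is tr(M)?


tr(M) = sum of eigenvalues
= 1/16 + 3/16 + 8/16 + 10/16 + 2/16
= 24/16
= 1.5000

1.5000


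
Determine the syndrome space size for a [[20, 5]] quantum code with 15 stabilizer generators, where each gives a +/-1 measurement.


Each stabilizer generator gives a binary (+1 or -1) measurement outcome.
With 15 independent generators:
Total syndromes = 2^15
= 32768

32768


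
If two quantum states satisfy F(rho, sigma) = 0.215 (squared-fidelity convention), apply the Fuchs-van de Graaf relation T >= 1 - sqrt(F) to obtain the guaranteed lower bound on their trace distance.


Fuchs-van de Graaf (squared-fidelity convention): 1 - sqrt(F) <= T <= sqrt(1 - F).
Lower bound: T >= 1 - sqrt(F)
sqrt(F) = sqrt(0.215) = 0.4637
T >= 1 - 0.4637
T >= 0.5363

0.5363


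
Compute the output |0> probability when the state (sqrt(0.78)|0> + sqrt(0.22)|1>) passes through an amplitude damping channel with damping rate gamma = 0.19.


For amplitude damping with parameter gamma on state sqrt(a)|0> + sqrt(b)|1>:
alpha^2 = 0.78, beta^2 = 0.22
P(|0>) = alpha^2 + gamma * beta^2
= 0.78 + 0.19 * 0.22
= 0.78 + 0.0418
= 0.8218

0.8218


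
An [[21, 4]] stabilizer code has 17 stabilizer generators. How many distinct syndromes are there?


Each stabilizer generator gives a binary (+1 or -1) measurement outcome.
With 17 independent generators:
Total syndromes = 2^17
= 131072

131072


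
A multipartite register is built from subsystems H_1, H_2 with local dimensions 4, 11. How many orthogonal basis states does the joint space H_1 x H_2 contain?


dim(H_1 x H_2) = 4 * 11
= 44

44


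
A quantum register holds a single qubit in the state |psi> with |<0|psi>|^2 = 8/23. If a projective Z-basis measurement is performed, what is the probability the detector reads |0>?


|alpha|^2 = 8/23 = 0.3478
|beta|^2 = 1 - 8/23 = 15/23 = 0.6522
P(|0>) = |alpha|^2 = 0.3478

0.3478


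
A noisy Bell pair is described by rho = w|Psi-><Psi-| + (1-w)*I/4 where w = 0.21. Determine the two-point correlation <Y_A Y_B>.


|Psi-> = (|01> - |10>)/sqrt(2)
For the pure Bell state, <Y_A Y_B> = -1 (Bell-state Pauli correlator).
The maximally-mixed part I/4 has tr(I/4 * P tensor P) = 0 for any traceless Pauli P.
So <Y_A Y_B>_rho = w * (-1) + (1 - w) * 0
= 0.21 * (-1)
= -0.2100

-0.2100


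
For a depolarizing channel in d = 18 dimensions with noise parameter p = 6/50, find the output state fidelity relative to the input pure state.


F = (1-p) + p/d
= (1 - 0.1200) + 0.1200/18
= 0.8800 + 0.0067
= 0.8867

0.8867


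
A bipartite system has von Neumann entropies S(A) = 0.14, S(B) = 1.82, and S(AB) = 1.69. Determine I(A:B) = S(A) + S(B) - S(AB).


I(A:B) = S(A) + S(B) - S(AB)
= 0.14 + 1.82 - 1.69
= 0.2700

0.2700


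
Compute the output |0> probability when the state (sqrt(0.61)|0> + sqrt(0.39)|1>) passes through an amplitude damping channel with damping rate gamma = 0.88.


For amplitude damping with parameter gamma on state sqrt(a)|0> + sqrt(b)|1>:
alpha^2 = 0.61, beta^2 = 0.39
P(|0>) = alpha^2 + gamma * beta^2
= 0.61 + 0.88 * 0.39
= 0.61 + 0.3432
= 0.9532

0.9532


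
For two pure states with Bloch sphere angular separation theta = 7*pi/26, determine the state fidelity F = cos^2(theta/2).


For states separated by angle theta on Bloch sphere:
F = cos^2(theta/2)
theta = 7*pi/26 = 0.8458
theta/2 = 0.4229
cos(theta/2) = 0.9119
F = 0.8316

0.8316


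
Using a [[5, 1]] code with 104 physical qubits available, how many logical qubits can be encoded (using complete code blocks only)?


Each code block uses 5 physical qubits for 1 logical qubit(s).
Number of complete blocks = floor(104 / 5) = 20
Logical qubits = 20 * 1
= 20

20


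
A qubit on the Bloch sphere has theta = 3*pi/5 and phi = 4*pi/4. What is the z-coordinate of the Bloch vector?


theta = 1.8850, phi = 3.1416
r_z = cos(theta) = -0.3090

-0.3090


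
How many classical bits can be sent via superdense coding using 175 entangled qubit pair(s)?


Superdense coding allows 2 classical bits per shared entangled pair.
175 pair(s) -> 2 * 175 = 350 classical bits

350


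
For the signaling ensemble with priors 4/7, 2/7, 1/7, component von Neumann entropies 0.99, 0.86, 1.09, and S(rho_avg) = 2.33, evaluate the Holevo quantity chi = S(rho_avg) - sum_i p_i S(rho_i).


chi = S(rho) - sum_i p_i * S(rho_i)
Weighted entropy = 4/7 * 0.99 + 2/7 * 0.86 + 1/7 * 1.09
= 0.9671
chi = 2.33 - 0.9671
= 1.3629

1.3629


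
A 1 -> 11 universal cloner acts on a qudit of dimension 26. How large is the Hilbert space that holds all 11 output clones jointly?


Output space = H^(tensor 11) where dim(H) = 26
dim = 26^11
= 676 (after 2 factors)
= 17576 (after 3 factors)
= 456976 (after 4 factors)
= 11881376 (after 5 factors)
= 308915776 (after 6 factors)
= 8031810176 (after 7 factors)
= 208827064576 (after 8 factors)
= 5429503678976 (after 9 factors)
= 141167095653376 (after 10 factors)
= 3670344486987776 (after 11 factors)
= 3670344486987776

3670344486987776


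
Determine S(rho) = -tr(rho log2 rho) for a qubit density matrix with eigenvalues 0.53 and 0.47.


S = -p*log2(p) - (1-p)*log2(1-p)
p = 0.5300, 1-p = 0.4700
= -0.5300 * log2(0.5300) - 0.4700 * log2(0.4700)
= -(-0.4854) - (-0.5120)
= 0.9974

0.9974


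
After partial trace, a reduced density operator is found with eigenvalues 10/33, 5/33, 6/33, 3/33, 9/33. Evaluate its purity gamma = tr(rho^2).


tr(rho^2) = sum of eigenvalues squared
= (10/33)^2 + (5/33)^2 + (6/33)^2 + (3/33)^2 + (9/33)^2
= (100 + 25 + 36 + 9 + 81) / 1089
= 251/1089
= 0.2305

0.2305


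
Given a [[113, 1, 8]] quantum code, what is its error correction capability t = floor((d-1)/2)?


Code parameters: [[113, 1, 8]], distance d = 8.
Number of correctable errors = floor((d-1)/2)
= floor((8 - 1)/2)
= floor(7/2)
= 3

3


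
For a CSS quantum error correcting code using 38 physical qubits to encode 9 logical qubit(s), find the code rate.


Code rate R = k/n
= 9/38
= 0.2368

0.2368


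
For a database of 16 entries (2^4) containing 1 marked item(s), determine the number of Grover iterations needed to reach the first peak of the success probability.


After j Grover iterations the success probability is P(j) = sin^2((2j+1)*theta), where sin(theta) = sqrt(k/N).
N = 2^4 = 16, k = 1
sin(theta) = sqrt(k/N) = 0.25
theta = arcsin(sqrt(k/N)) = 0.2526802551 rad
P(j) reaches its first maximum when (2j+1)*theta is as close as possible to pi/2, i.e. j = round(pi/(4*theta) - 1/2).
pi/(4*theta) - 1/2 = 2.6083
(For comparison, the common estimate pi/4 * sqrt(N/k) = 3.1416; the exact maximiser is used here.)
Optimal iterations = 3

3


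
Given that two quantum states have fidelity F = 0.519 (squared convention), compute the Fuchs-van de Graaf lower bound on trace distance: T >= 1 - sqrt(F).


Fuchs-van de Graaf (squared-fidelity convention): 1 - sqrt(F) <= T <= sqrt(1 - F).
Lower bound: T >= 1 - sqrt(F)
sqrt(F) = sqrt(0.519) = 0.7204
T >= 1 - 0.7204
T >= 0.2796

0.2796


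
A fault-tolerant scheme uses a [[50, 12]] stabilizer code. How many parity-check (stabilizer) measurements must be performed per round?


For an [[n,k]] stabilizer code:
Number of stabilizer generators = n - k
= 50 - 12
= 38

38


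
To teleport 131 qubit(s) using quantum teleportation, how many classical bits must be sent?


Quantum teleportation requires 2 classical bits per qubit teleported.
131 qubit(s) -> 2 * 131 = 262 classical bits

262


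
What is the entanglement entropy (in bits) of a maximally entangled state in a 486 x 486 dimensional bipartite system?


For a maximally entangled state in d x d:
S = log2(d) = log2(486)
= 8.9248

8.9248


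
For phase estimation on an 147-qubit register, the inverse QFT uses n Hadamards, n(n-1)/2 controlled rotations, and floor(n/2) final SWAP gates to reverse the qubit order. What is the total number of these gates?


Hadamard gates: 147
Controlled rotations: n*(n-1)/2 = 147*146/2 = 10731
SWAP gates: floor(n/2) = floor(147/2) = 73
Total = 147 + 10731 + 73
= 10951

10951


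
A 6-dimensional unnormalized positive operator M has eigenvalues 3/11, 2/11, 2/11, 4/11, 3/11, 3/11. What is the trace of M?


tr(M) = sum of eigenvalues
= 3/11 + 2/11 + 2/11 + 4/11 + 3/11 + 3/11
= 17/11
= 1.5455

1.5455


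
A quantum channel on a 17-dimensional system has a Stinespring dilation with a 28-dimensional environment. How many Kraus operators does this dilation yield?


Tracing out the environment in an orthonormal basis {|i>_E} gives Kraus operators K_i = <i|_E U |0>_E.
Number of Kraus operators = dim(H_env) = d_env
= 28

28


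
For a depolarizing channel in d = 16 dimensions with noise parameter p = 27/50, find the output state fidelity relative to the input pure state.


F = (1-p) + p/d
= (1 - 0.5400) + 0.5400/16
= 0.4600 + 0.0338
= 0.4937

0.4937


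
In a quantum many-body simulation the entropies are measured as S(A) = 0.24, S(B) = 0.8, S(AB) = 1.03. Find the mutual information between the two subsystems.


I(A:B) = S(A) + S(B) - S(AB)
= 0.24 + 0.8 - 1.03
= 0.0100

0.0100


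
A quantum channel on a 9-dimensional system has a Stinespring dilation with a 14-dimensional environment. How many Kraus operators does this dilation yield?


Tracing out the environment in an orthonormal basis {|i>_E} gives Kraus operators K_i = <i|_E U |0>_E.
Number of Kraus operators = dim(H_env) = d_env
= 14

14


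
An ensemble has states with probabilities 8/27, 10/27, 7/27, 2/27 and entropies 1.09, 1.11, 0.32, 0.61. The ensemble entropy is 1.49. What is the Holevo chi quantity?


chi = S(rho) - sum_i p_i * S(rho_i)
Weighted entropy = 8/27 * 1.09 + 10/27 * 1.11 + 7/27 * 0.32 + 2/27 * 0.61
= 0.8622
chi = 1.49 - 0.8622
= 0.6278

0.6278


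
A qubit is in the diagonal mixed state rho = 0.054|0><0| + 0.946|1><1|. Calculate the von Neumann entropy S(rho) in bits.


S = -p*log2(p) - (1-p)*log2(1-p)
p = 0.0540, 1-p = 0.9460
= -0.0540 * log2(0.0540) - 0.9460 * log2(0.9460)
= -(-0.2274) - (-0.0758)
= 0.3032

0.3032


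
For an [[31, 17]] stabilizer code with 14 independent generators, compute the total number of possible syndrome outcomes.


Each stabilizer generator gives a binary (+1 or -1) measurement outcome.
With 14 independent generators:
Total syndromes = 2^14
= 16384

16384


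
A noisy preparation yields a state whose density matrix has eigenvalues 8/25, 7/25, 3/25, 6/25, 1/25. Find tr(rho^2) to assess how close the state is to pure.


tr(rho^2) = sum of eigenvalues squared
= (8/25)^2 + (7/25)^2 + (3/25)^2 + (6/25)^2 + (1/25)^2
= (64 + 49 + 9 + 36 + 1) / 625
= 159/625
= 0.2544

0.2544


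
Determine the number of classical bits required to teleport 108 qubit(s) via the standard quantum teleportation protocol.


Quantum teleportation requires 2 classical bits per qubit teleported.
108 qubit(s) -> 2 * 108 = 216 classical bits

216


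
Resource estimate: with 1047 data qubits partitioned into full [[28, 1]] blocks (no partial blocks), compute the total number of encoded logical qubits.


Each code block uses 28 physical qubits for 1 logical qubit(s).
Number of complete blocks = floor(1047 / 28) = 37
Logical qubits = 37 * 1
= 37

37


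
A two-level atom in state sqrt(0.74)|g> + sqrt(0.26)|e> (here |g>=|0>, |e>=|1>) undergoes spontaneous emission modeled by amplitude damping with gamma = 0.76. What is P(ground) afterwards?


For amplitude damping with parameter gamma on state sqrt(a)|0> + sqrt(b)|1>:
alpha^2 = 0.74, beta^2 = 0.26
P(|0>) = alpha^2 + gamma * beta^2
= 0.74 + 0.76 * 0.26
= 0.74 + 0.1976
= 0.9376

0.9376


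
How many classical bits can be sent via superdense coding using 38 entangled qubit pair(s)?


Superdense coding allows 2 classical bits per shared entangled pair.
38 pair(s) -> 2 * 38 = 76 classical bits

76


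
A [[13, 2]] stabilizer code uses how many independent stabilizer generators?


For an [[n,k]] stabilizer code:
Number of stabilizer generators = n - k
= 13 - 2
= 11

11


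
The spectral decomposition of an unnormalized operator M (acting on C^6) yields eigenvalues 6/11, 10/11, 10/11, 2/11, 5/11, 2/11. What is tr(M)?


tr(M) = sum of eigenvalues
= 6/11 + 10/11 + 10/11 + 2/11 + 5/11 + 2/11
= 35/11
= 3.1818

3.1818


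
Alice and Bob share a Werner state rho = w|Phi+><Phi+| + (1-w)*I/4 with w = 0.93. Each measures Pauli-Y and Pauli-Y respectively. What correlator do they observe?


|Phi+> = (|00> + |11>)/sqrt(2)
For the pure Bell state, <Y_A Y_B> = -1 (Bell-state Pauli correlator).
The maximally-mixed part I/4 has tr(I/4 * P tensor P) = 0 for any traceless Pauli P.
So <Y_A Y_B>_rho = w * (-1) + (1 - w) * 0
= 0.93 * (-1)
= -0.9300

-0.9300


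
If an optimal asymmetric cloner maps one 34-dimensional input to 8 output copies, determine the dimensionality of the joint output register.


Output space = H^(tensor 8) where dim(H) = 34
dim = 34^8
= 1156 (after 2 factors)
= 39304 (after 3 factors)
= 1336336 (after 4 factors)
= 45435424 (after 5 factors)
= 1544804416 (after 6 factors)
= 52523350144 (after 7 factors)
= 1785793904896 (after 8 factors)
= 1785793904896

1785793904896


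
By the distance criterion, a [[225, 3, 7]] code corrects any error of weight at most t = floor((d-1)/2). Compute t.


Code parameters: [[225, 3, 7]], distance d = 7.
Number of correctable errors = floor((d-1)/2)
= floor((7 - 1)/2)
= floor(6/2)
= 3

3


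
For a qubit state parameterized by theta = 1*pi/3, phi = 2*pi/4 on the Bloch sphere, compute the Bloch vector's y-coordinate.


theta = 1.0472, phi = 1.5708
r_y = sin(theta)*sin(phi) = 0.8660 * 1.0000
r_y = 0.8660

0.8660


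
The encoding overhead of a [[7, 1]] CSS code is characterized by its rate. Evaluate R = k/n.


Code rate R = k/n
= 1/7
= 0.1429

0.1429


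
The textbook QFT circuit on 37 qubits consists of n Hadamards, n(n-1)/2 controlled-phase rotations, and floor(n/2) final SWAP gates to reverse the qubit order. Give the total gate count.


Hadamard gates: 37
Controlled rotations: n*(n-1)/2 = 37*36/2 = 666
SWAP gates: floor(n/2) = floor(37/2) = 18
Total = 37 + 666 + 18
= 721

721


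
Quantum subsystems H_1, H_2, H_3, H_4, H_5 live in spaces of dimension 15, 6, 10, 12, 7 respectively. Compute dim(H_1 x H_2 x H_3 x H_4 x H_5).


dim(H_1 x H_2 x H_3 x H_4 x H_5) = 15 * 6 * 10 * 12 * 7
= 90 * 10 * 12 * 7
= 900 * 12 * 7
= 10800 * 7
= 75600

75600


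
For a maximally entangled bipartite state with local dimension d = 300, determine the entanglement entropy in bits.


For a maximally entangled state in d x d:
S = log2(d) = log2(300)
= 8.2288

8.2288


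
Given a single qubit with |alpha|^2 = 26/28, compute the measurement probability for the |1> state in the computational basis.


|alpha|^2 = 26/28 = 0.9286
|beta|^2 = 1 - 26/28 = 2/28 = 0.0714
P(|1>) = |beta|^2 = 0.0714

0.0714


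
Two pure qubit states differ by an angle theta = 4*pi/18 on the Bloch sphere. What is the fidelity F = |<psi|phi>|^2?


For states separated by angle theta on Bloch sphere:
F = cos^2(theta/2)
theta = 4*pi/18 = 0.6981
theta/2 = 0.3491
cos(theta/2) = 0.9397
F = 0.8830

0.8830


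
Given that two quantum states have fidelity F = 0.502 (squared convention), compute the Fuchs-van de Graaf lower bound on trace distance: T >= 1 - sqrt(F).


Fuchs-van de Graaf (squared-fidelity convention): 1 - sqrt(F) <= T <= sqrt(1 - F).
Lower bound: T >= 1 - sqrt(F)
sqrt(F) = sqrt(0.502) = 0.7085
T >= 1 - 0.7085
T >= 0.2915

0.2915


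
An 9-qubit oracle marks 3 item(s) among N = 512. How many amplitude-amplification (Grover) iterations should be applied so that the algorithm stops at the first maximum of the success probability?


After j Grover iterations the success probability is P(j) = sin^2((2j+1)*theta), where sin(theta) = sqrt(k/N).
N = 2^9 = 512, k = 3
sin(theta) = sqrt(k/N) = 0.07654655446
theta = arcsin(sqrt(k/N)) = 0.07662150475 rad
P(j) reaches its first maximum when (2j+1)*theta is as close as possible to pi/2, i.e. j = round(pi/(4*theta) - 1/2).
pi/(4*theta) - 1/2 = 9.7504
(For comparison, the common estimate pi/4 * sqrt(N/k) = 10.2604; the exact maximiser is used here.)
Optimal iterations = 10

10


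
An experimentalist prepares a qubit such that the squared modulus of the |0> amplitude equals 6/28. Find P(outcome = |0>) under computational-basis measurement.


|alpha|^2 = 6/28 = 0.2143
|beta|^2 = 1 - 6/28 = 22/28 = 0.7857
P(|0>) = |alpha|^2 = 0.2143

0.2143


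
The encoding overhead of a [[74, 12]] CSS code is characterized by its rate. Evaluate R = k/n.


Code rate R = k/n
= 12/74
= 0.1622

0.1622


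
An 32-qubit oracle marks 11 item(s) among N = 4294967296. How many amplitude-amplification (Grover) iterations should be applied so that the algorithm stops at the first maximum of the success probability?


After j Grover iterations the success probability is P(j) = sin^2((2j+1)*theta), where sin(theta) = sqrt(k/N).
N = 2^32 = 4294967296, k = 11
sin(theta) = sqrt(k/N) = 5.060767808e-05
theta = arcsin(sqrt(k/N)) = 5.06076781e-05 rad
P(j) reaches its first maximum when (2j+1)*theta is as close as possible to pi/2, i.e. j = round(pi/(4*theta) - 1/2).
pi/(4*theta) - 1/2 = 15518.8479
(For comparison, the common estimate pi/4 * sqrt(N/k) = 15519.3479; the exact maximiser is used here.)
Optimal iterations = 15519

15519


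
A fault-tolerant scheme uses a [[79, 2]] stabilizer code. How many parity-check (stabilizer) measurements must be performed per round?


For an [[n,k]] stabilizer code:
Number of stabilizer generators = n - k
= 79 - 2
= 77

77


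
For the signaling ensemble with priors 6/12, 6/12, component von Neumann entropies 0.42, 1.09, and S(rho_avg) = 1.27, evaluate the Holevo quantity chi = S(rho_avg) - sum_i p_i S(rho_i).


chi = S(rho) - sum_i p_i * S(rho_i)
Weighted entropy = 6/12 * 0.42 + 6/12 * 1.09
= 0.7550
chi = 1.27 - 0.7550
= 0.5150

0.5150


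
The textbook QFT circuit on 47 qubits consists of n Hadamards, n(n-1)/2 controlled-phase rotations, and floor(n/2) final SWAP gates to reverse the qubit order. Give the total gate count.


Hadamard gates: 47
Controlled rotations: n*(n-1)/2 = 47*46/2 = 1081
SWAP gates: floor(n/2) = floor(47/2) = 23
Total = 47 + 1081 + 23
= 1151

1151


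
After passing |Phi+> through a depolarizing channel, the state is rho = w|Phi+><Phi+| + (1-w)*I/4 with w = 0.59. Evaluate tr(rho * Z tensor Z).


|Phi+> = (|00> + |11>)/sqrt(2)
For the pure Bell state, <Z_A Z_B> = +1 (Bell-state Pauli correlator).
The maximally-mixed part I/4 has tr(I/4 * P tensor P) = 0 for any traceless Pauli P.
So <Z_A Z_B>_rho = w * (+1) + (1 - w) * 0
= 0.59 * (+1)
= 0.5900

0.5900


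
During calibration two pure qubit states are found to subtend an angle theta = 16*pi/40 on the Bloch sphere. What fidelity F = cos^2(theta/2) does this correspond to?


For states separated by angle theta on Bloch sphere:
F = cos^2(theta/2)
theta = 16*pi/40 = 1.2566
theta/2 = 0.6283
cos(theta/2) = 0.8090
F = 0.6545

0.6545


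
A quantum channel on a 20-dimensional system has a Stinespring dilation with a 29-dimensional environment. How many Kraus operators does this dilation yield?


Tracing out the environment in an orthonormal basis {|i>_E} gives Kraus operators K_i = <i|_E U |0>_E.
Number of Kraus operators = dim(H_env) = d_env
= 29

29


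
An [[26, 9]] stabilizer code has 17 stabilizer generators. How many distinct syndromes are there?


Each stabilizer generator gives a binary (+1 or -1) measurement outcome.
With 17 independent generators:
Total syndromes = 2^17
= 131072

131072


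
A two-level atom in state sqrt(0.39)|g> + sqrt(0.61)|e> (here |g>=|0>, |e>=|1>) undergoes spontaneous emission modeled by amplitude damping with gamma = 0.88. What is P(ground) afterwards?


For amplitude damping with parameter gamma on state sqrt(a)|0> + sqrt(b)|1>:
alpha^2 = 0.39, beta^2 = 0.61
P(|0>) = alpha^2 + gamma * beta^2
= 0.39 + 0.88 * 0.61
= 0.39 + 0.5368
= 0.9268

0.9268


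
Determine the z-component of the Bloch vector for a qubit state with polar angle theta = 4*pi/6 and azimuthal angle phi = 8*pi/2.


theta = 2.0944, phi = 12.5664
r_z = cos(theta) = -0.5000

-0.5000


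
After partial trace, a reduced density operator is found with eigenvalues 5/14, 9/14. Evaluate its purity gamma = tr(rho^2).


tr(rho^2) = sum of eigenvalues squared
= (5/14)^2 + (9/14)^2
= (25 + 81) / 196
= 106/196
= 0.5408

0.5408


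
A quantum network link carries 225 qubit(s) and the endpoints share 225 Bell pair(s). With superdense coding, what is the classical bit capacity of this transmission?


Superdense coding allows 2 classical bits per shared entangled pair.
225 pair(s) -> 2 * 225 = 450 classical bits

450


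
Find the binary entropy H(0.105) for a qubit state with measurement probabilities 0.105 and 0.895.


S = -p*log2(p) - (1-p)*log2(1-p)
p = 0.1050, 1-p = 0.8950
= -0.1050 * log2(0.1050) - 0.8950 * log2(0.8950)
= -(-0.3414) - (-0.1432)
= 0.4846

0.4846


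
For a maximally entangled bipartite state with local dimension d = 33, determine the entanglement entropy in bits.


For a maximally entangled state in d x d:
S = log2(d) = log2(33)
= 5.0444

5.0444


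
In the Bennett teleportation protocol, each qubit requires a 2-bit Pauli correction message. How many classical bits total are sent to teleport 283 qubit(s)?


Quantum teleportation requires 2 classical bits per qubit teleported.
283 qubit(s) -> 2 * 283 = 566 classical bits

566


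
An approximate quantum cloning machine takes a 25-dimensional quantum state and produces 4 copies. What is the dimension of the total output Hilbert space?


Output space = H^(tensor 4) where dim(H) = 25
dim = 25^4
= 625 (after 2 factors)
= 15625 (after 3 factors)
= 390625 (after 4 factors)
= 390625

390625


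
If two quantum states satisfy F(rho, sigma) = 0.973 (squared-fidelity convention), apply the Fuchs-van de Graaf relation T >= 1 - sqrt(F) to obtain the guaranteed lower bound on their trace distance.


Fuchs-van de Graaf (squared-fidelity convention): 1 - sqrt(F) <= T <= sqrt(1 - F).
Lower bound: T >= 1 - sqrt(F)
sqrt(F) = sqrt(0.973) = 0.9864
T >= 1 - 0.9864
T >= 0.0136

0.0136


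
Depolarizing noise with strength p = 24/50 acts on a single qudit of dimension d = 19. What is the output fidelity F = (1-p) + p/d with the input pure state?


F = (1-p) + p/d
= (1 - 0.4800) + 0.4800/19
= 0.5200 + 0.0253
= 0.5453

0.5453


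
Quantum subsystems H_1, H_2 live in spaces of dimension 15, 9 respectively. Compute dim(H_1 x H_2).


dim(H_1 x H_2) = 15 * 9
= 135

135


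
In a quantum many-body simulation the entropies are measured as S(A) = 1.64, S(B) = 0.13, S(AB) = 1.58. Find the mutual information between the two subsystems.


I(A:B) = S(A) + S(B) - S(AB)
= 1.64 + 0.13 - 1.58
= 0.1900

0.1900


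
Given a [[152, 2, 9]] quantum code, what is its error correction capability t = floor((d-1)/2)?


Code parameters: [[152, 2, 9]], distance d = 9.
Number of correctable errors = floor((d-1)/2)
= floor((9 - 1)/2)
= floor(8/2)
= 4

4


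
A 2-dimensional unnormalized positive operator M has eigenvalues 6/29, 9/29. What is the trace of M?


tr(M) = sum of eigenvalues
= 6/29 + 9/29
= 15/29
= 0.5172

0.5172


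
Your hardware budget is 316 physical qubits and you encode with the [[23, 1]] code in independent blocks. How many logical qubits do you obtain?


Each code block uses 23 physical qubits for 1 logical qubit(s).
Number of complete blocks = floor(316 / 23) = 13
Logical qubits = 13 * 1
= 13

13


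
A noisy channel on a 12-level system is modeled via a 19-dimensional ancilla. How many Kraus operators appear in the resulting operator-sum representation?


Tracing out the environment in an orthonormal basis {|i>_E} gives Kraus operators K_i = <i|_E U |0>_E.
Number of Kraus operators = dim(H_env) = d_env
= 19

19


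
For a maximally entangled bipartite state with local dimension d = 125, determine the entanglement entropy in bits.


For a maximally entangled state in d x d:
S = log2(d) = log2(125)
= 6.9658

6.9658


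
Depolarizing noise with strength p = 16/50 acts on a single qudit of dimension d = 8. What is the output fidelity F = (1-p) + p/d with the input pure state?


F = (1-p) + p/d
= (1 - 0.3200) + 0.3200/8
= 0.6800 + 0.0400
= 0.7200

0.7200


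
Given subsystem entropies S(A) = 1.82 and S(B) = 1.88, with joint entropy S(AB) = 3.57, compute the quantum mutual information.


I(A:B) = S(A) + S(B) - S(AB)
= 1.82 + 1.88 - 3.57
= 0.1300

0.1300


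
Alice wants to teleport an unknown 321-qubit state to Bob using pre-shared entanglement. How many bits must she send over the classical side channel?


Quantum teleportation requires 2 classical bits per qubit teleported.
321 qubit(s) -> 2 * 321 = 642 classical bits

642


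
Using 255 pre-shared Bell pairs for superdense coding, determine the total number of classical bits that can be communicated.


Superdense coding allows 2 classical bits per shared entangled pair.
255 pair(s) -> 2 * 255 = 510 classical bits

510


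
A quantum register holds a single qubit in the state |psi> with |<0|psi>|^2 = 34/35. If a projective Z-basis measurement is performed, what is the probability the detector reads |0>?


|alpha|^2 = 34/35 = 0.9714
|beta|^2 = 1 - 34/35 = 1/35 = 0.0286
P(|0>) = |alpha|^2 = 0.9714

0.9714


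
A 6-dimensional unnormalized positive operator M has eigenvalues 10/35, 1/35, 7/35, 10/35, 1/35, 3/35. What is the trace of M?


tr(M) = sum of eigenvalues
= 10/35 + 1/35 + 7/35 + 10/35 + 1/35 + 3/35
= 32/35
= 0.9143

0.9143


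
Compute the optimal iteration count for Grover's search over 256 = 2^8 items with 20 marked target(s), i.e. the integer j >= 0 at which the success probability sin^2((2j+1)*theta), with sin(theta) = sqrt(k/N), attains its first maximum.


After j Grover iterations the success probability is P(j) = sin^2((2j+1)*theta), where sin(theta) = sqrt(k/N).
N = 2^8 = 256, k = 20
sin(theta) = sqrt(k/N) = 0.2795084972
theta = arcsin(sqrt(k/N)) = 0.2832821653 rad
P(j) reaches its first maximum when (2j+1)*theta is as close as possible to pi/2, i.e. j = round(pi/(4*theta) - 1/2).
pi/(4*theta) - 1/2 = 2.2725
(For comparison, the common estimate pi/4 * sqrt(N/k) = 2.8099; the exact maximiser is used here.)
Optimal iterations = 2

2


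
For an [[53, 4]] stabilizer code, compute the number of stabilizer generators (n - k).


For an [[n,k]] stabilizer code:
Number of stabilizer generators = n - k
= 53 - 4
= 49

49


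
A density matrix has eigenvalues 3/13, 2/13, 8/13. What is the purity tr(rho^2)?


tr(rho^2) = sum of eigenvalues squared
= (3/13)^2 + (2/13)^2 + (8/13)^2
= (9 + 4 + 64) / 169
= 77/169
= 0.4556

0.4556


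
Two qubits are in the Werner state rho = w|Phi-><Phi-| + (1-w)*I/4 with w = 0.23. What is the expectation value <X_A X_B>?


|Phi-> = (|00> - |11>)/sqrt(2)
For the pure Bell state, <X_A X_B> = -1 (Bell-state Pauli correlator).
The maximally-mixed part I/4 has tr(I/4 * P tensor P) = 0 for any traceless Pauli P.
So <X_A X_B>_rho = w * (-1) + (1 - w) * 0
= 0.23 * (-1)
= -0.2300

-0.2300
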